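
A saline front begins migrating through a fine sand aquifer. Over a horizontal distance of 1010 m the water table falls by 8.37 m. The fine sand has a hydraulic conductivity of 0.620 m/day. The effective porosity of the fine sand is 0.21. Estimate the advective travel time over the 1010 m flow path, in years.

Hydraulic gradient i = Δh / L = 8.37 / 1010 = 0.008287.
Darcy flux q = K · i = 0.6200 × 0.008287 = 0.005138 m/day.
Seepage velocity v = q / n_e = 0.005138 / 0.21 = 0.02447 m/day.
Travel time t = L / v = 1010 / 0.02447 = 41280 days = 113.0 years.

113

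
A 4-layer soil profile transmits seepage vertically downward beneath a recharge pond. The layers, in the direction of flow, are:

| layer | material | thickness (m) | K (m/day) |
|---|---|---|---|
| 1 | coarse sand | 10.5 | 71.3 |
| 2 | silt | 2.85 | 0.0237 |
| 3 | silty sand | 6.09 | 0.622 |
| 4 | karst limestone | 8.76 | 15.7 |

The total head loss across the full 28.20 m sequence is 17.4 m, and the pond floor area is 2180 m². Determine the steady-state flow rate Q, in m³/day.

Flow is perpendicular to layering, so the layers act in series and the equivalent K is the thickness-weighted harmonic mean.
Total thickness L = 10.5 + 2.85 + 6.09 + 8.76 = 28.20 m.
Σ(b_i/K_i) = 10.5/71.3 + 2.85/0.0237 + 6.09/0.622 + 8.76/15.7 = 130.7 d.
K_eq = L / Σ(b_i/K_i) = 28.20 / 130.7 = 0.2157 m/day.
Q = K_eq · A · (Δh/L) = 0.2157 × 2180 × (17.4/28.20) = 290.1 m³/day.

290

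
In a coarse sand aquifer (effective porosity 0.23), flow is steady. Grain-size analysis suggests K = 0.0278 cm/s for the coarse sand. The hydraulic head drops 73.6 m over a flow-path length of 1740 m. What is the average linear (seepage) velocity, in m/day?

4.42

Convert K: 0.0278 cm/s × 864 = 24.02 m/day.
Hydraulic gradient i = Δh / L = 73.6 / 1740 = 0.04230.
Darcy flux q = K · i = 24.02 × 0.04230 = 1.016 m/day.
Seepage velocity v = q / n_e = 1.016 / 0.23 = 4.417 m/day.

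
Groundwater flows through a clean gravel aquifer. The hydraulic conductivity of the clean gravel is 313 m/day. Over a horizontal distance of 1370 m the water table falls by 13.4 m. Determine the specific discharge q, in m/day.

3.06

Hydraulic gradient i = Δh / L = 13.4 / 1370 = 0.009781.
Specific discharge q = K · i = 313.0 × 0.009781 = 3.061 m/day.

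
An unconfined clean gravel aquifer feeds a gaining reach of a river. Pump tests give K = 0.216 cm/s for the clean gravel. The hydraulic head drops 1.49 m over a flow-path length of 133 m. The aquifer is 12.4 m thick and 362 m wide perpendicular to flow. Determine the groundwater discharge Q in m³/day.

Convert K: 0.216 cm/s × 864 = 186.6 m/day.
Cross-sectional area A = 362 × 12.4 = 4489 m².
Hydraulic gradient i = Δh / L = 1.49 / 133 = 0.01120.
Darcy's law: Q = K · A · i = 186.6 × 4489 × 0.01120 = 9385 m³/day.

9380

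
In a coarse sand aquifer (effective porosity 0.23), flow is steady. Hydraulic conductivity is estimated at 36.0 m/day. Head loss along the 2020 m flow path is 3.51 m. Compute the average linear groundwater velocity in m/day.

Hydraulic gradient i = Δh / L = 3.51 / 2020 = 0.001738.
Darcy flux q = K · i = 36.00 × 0.001738 = 0.06255 m/day.
Seepage velocity v = q / n_e = 0.06255 / 0.23 = 0.2720 m/day.

0.272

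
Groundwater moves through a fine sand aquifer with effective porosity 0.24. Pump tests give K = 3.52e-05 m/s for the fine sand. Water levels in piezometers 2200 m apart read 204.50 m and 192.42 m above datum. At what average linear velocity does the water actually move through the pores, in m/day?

Convert K: 3.52e-05 m/s × 86400 = 3.041 m/day.
Hydraulic gradient i = (204.50 − 192.42) / 2200 = 12.08 / 2200 = 0.005491.
Darcy flux q = K · i = 3.041 × 0.005491 = 0.01670 m/day.
Seepage velocity v = q / n_e = 0.01670 / 0.24 = 0.06958 m/day.

0.0696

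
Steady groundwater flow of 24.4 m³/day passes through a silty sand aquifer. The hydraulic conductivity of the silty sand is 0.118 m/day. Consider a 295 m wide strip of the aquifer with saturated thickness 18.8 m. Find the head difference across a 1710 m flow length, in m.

Cross-sectional area A = 295 × 18.8 = 5546 m².
From Q = K·A·i, i = Q / (K·A) = 24.4 / (0.1180 × 5546) = 0.03728.
Head loss Δh = i · L = 0.03728 × 1710 = 63.76 m.

63.8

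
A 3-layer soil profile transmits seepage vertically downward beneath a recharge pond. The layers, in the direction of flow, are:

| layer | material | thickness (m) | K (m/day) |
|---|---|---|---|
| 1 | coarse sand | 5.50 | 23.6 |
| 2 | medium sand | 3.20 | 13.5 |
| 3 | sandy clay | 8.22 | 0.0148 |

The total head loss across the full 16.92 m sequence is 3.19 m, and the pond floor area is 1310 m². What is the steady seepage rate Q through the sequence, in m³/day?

7.52

Flow is perpendicular to layering, so the layers act in series and the equivalent K is the thickness-weighted harmonic mean.
Total thickness L = 5.50 + 3.20 + 8.22 = 16.92 m.
Σ(b_i/K_i) = 5.50/23.6 + 3.20/13.5 + 8.22/0.0148 = 555.9 d.
K_eq = L / Σ(b_i/K_i) = 16.92 / 555.9 = 0.03044 m/day.
Q = K_eq · A · (Δh/L) = 0.03044 × 1310 × (3.19/16.92) = 7.518 m³/day.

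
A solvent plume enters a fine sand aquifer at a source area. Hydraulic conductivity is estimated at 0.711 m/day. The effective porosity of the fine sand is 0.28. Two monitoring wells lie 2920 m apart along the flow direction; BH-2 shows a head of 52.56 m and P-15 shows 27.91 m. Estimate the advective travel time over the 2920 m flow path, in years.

373

Hydraulic gradient i = (52.56 − 27.91) / 2920 = 24.65 / 2920 = 0.008442.
Darcy flux q = K · i = 0.7110 × 0.008442 = 0.006002 m/day.
Seepage velocity v = q / n_e = 0.006002 / 0.28 = 0.02144 m/day.
Travel time t = L / v = 2920 / 0.02144 = 1.362e+05 days = 372.9 years.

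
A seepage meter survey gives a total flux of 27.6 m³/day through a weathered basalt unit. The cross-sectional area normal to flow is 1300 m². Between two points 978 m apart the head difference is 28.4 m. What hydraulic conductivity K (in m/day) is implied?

0.731

Hydraulic gradient i = Δh / L = 28.4 / 978 = 0.02904.
From Q = K·A·i, K = Q / (A·i) = 27.6 / (1300 × 0.02904) = 0.7311 m/day.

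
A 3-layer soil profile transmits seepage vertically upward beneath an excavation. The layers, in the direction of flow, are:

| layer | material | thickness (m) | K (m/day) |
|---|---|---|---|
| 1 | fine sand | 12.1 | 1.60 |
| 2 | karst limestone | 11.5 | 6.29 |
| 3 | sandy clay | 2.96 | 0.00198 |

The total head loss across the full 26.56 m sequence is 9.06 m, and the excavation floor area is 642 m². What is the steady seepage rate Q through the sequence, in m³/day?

Flow is perpendicular to layering, so the layers act in series and the equivalent K is the thickness-weighted harmonic mean.
Total thickness L = 12.1 + 11.5 + 2.96 = 26.56 m.
Σ(b_i/K_i) = 12.1/1.60 + 11.5/6.29 + 2.96/0.00198 = 1504 d.
K_eq = L / Σ(b_i/K_i) = 26.56 / 1504 = 0.01766 m/day.
Q = K_eq · A · (Δh/L) = 0.01766 × 642 × (9.06/26.56) = 3.866 m³/day.

3.87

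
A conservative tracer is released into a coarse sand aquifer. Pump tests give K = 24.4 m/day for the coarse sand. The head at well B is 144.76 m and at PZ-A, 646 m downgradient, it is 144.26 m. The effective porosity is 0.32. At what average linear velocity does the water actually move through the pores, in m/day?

0.0590

Hydraulic gradient i = (144.76 − 144.26) / 646 = 0.5 / 646 = 0.0007740.
Darcy flux q = K · i = 24.40 × 0.0007740 = 0.01889 m/day.
Seepage velocity v = q / n_e = 0.01889 / 0.32 = 0.05902 m/day.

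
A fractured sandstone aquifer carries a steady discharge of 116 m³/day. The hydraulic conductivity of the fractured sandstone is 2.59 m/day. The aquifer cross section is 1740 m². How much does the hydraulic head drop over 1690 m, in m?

From Q = K·A·i, i = Q / (K·A) = 116 / (2.590 × 1740) = 0.02574.
Head loss Δh = i · L = 0.02574 × 1690 = 43.50 m.

43.5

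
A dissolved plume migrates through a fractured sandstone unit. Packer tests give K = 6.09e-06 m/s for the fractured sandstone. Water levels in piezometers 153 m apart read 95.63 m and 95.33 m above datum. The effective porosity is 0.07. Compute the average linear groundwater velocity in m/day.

0.0147

Convert K: 6.09e-06 m/s × 86400 = 0.5262 m/day.
Hydraulic gradient i = (95.63 − 95.33) / 153 = 0.3 / 153 = 0.001961.
Darcy flux q = K · i = 0.5262 × 0.001961 = 0.001032 m/day.
Seepage velocity v = q / n_e = 0.001032 / 0.07 = 0.01474 m/day.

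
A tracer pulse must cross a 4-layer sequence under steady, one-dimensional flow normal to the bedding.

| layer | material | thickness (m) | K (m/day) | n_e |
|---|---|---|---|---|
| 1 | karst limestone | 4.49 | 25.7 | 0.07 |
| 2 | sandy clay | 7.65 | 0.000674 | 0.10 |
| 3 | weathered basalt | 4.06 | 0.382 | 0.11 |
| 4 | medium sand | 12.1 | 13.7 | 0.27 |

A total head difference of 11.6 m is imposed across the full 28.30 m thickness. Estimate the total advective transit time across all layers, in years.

With flow normal to the layers, continuity requires the same specific discharge q through every layer.
Σ(b_i/K_i) = 4.49/25.7 + 7.65/0.000674 + 4.06/0.382 + 12.1/13.7 = 11362 d.
q = Δh / Σ(b_i/K_i) = 11.6 / 11362 = 0.001021 m/day.
In each layer the seepage velocity is v_i = q/n_i, so the layer transit time is t_i = b_i·n_i / q:
  layer 1 (karst limestone): t_1 = 4.49 × 0.07 / 0.001021 = 307.8 d
  layer 2 (sandy clay): t_2 = 7.65 × 0.10 / 0.001021 = 749.3 d
  layer 3 (weathered basalt): t_3 = 4.06 × 0.11 / 0.001021 = 437.4 d
  layer 4 (medium sand): t_4 = 12.1 × 0.27 / 0.001021 = 3200 d
Total t = Σ t_i = 4694 days = 12.85 years.

12.9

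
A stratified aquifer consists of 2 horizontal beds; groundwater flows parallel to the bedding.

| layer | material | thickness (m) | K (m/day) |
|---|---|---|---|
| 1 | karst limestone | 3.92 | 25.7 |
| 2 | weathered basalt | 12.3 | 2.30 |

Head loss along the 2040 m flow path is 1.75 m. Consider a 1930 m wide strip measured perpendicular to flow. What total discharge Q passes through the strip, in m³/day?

214

Flow is parallel to layering, so each bed carries its own Darcy discharge and the transmissivities add.
Σ(K_i·b_i) = 25.7×3.92 + 2.30×12.3 = 129.0 m²/day.
Hydraulic gradient i = Δh / L = 1.75 / 2040 = 0.0008578.
Q = Σ(K_i·b_i) · W · i = 129.0 × 1930 × 0.0008578 = 213.6 m³/day.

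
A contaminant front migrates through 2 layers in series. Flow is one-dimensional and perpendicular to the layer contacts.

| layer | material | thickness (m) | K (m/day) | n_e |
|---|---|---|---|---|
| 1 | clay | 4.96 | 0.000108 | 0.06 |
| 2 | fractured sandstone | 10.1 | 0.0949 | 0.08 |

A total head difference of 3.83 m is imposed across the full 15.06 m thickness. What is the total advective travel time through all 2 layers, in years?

36.4

With flow normal to the layers, continuity requires the same specific discharge q through every layer.
Σ(b_i/K_i) = 4.96/0.000108 + 10.1/0.0949 = 46032 d.
q = Δh / Σ(b_i/K_i) = 3.83 / 46032 = 8.320e-05 m/day.
In each layer the seepage velocity is v_i = q/n_i, so the layer transit time is t_i = b_i·n_i / q:
  layer 1 (clay): t_1 = 4.96 × 0.06 / 8.320e-05 = 3577 d
  layer 2 (fractured sandstone): t_2 = 10.1 × 0.08 / 8.320e-05 = 9711 d
Total t = Σ t_i = 13288 days = 36.38 years.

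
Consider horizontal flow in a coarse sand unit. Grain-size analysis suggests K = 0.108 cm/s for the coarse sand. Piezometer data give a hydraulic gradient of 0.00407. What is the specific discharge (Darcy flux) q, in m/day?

0.380

Convert K: 0.108 cm/s × 864 = 93.31 m/day.
Hydraulic gradient i = 0.00407.
Specific discharge q = K · i = 93.31 × 0.004070 = 0.3798 m/day.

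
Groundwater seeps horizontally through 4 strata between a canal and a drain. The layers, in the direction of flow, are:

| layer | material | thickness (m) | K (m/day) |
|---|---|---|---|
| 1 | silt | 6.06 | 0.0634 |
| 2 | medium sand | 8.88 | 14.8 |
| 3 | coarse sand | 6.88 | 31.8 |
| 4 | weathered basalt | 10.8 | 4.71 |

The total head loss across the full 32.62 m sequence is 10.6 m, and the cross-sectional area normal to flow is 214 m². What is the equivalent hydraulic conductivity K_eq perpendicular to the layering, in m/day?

0.331

Flow is perpendicular to layering, so the layers act in series and the equivalent K is the thickness-weighted harmonic mean.
Total thickness L = 6.06 + 8.88 + 6.88 + 10.8 = 32.62 m.
Σ(b_i/K_i) = 6.06/0.0634 + 8.88/14.8 + 6.88/31.8 + 10.8/4.71 = 98.69 d.
K_eq = L / Σ(b_i/K_i) = 32.62 / 98.69 = 0.3305 m/day.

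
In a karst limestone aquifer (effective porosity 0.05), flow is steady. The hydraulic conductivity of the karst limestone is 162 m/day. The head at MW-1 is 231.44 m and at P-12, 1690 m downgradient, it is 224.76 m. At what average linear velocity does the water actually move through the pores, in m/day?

12.8

Hydraulic gradient i = (231.44 − 224.76) / 1690 = 6.68 / 1690 = 0.003953.
Darcy flux q = K · i = 162.0 × 0.003953 = 0.6403 m/day.
Seepage velocity v = q / n_e = 0.6403 / 0.05 = 12.81 m/day.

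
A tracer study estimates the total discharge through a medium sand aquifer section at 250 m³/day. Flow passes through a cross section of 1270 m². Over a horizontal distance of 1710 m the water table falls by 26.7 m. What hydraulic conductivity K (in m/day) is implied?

Hydraulic gradient i = Δh / L = 26.7 / 1710 = 0.01561.
From Q = K·A·i, K = Q / (A·i) = 250 / (1270 × 0.01561) = 12.61 m/day.

12.6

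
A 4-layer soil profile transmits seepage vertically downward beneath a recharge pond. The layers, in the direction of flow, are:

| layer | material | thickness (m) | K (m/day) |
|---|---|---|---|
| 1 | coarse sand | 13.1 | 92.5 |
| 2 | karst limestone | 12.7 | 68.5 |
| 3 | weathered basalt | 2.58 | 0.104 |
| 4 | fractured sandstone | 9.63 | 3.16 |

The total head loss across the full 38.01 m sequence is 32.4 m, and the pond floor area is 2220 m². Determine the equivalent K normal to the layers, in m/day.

1.35

Flow is perpendicular to layering, so the layers act in series and the equivalent K is the thickness-weighted harmonic mean.
Total thickness L = 13.1 + 12.7 + 2.58 + 9.63 = 38.01 m.
Σ(b_i/K_i) = 13.1/92.5 + 12.7/68.5 + 2.58/0.104 + 9.63/3.16 = 28.18 d.
K_eq = L / Σ(b_i/K_i) = 38.01 / 28.18 = 1.349 m/day.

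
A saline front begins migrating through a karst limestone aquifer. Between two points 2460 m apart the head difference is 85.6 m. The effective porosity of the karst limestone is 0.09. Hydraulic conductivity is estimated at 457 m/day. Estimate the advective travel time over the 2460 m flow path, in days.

13.9

Hydraulic gradient i = Δh / L = 85.6 / 2460 = 0.03480.
Darcy flux q = K · i = 457.0 × 0.03480 = 15.90 m/day.
Seepage velocity v = q / n_e = 15.90 / 0.09 = 176.7 m/day.
Travel time t = L / v = 2460 / 176.7 = 13.92 days.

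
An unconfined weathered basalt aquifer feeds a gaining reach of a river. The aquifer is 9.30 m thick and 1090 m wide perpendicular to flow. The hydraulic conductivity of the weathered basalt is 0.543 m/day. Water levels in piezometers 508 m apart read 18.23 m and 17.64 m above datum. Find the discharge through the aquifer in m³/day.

Cross-sectional area A = 1090 × 9.30 = 10137 m².
Hydraulic gradient i = (18.23 − 17.64) / 508 = 0.59 / 508 = 0.001161.
Darcy's law: Q = K · A · i = 0.5430 × 10137 × 0.001161 = 6.393 m³/day.

6.39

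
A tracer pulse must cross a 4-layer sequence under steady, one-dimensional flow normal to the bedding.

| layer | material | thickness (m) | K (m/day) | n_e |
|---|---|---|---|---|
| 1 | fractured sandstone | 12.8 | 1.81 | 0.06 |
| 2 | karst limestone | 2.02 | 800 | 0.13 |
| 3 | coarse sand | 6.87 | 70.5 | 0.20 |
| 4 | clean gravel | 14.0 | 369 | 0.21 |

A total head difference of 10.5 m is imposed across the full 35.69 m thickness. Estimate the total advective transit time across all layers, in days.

With flow normal to the layers, continuity requires the same specific discharge q through every layer.
Σ(b_i/K_i) = 12.8/1.81 + 2.02/800 + 6.87/70.5 + 14.0/369 = 7.210 d.
q = Δh / Σ(b_i/K_i) = 10.5 / 7.210 = 1.456 m/day.
In each layer the seepage velocity is v_i = q/n_i, so the layer transit time is t_i = b_i·n_i / q:
  layer 1 (fractured sandstone): t_1 = 12.8 × 0.06 / 1.456 = 0.5273 d
  layer 2 (karst limestone): t_2 = 2.02 × 0.13 / 1.456 = 0.1803 d
  layer 3 (coarse sand): t_3 = 6.87 × 0.20 / 1.456 = 0.9434 d
  layer 4 (clean gravel): t_4 = 14.0 × 0.21 / 1.456 = 2.019 d
Total t = Σ t_i = 3.670 days.

3.67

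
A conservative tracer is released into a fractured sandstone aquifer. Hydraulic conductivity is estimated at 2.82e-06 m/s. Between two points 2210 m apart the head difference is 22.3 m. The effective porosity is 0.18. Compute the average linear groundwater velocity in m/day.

0.0137

Convert K: 2.82e-06 m/s × 86400 = 0.2436 m/day.
Hydraulic gradient i = Δh / L = 22.3 / 2210 = 0.01009.
Darcy flux q = K · i = 0.2436 × 0.01009 = 0.002459 m/day.
Seepage velocity v = q / n_e = 0.002459 / 0.18 = 0.01366 m/day.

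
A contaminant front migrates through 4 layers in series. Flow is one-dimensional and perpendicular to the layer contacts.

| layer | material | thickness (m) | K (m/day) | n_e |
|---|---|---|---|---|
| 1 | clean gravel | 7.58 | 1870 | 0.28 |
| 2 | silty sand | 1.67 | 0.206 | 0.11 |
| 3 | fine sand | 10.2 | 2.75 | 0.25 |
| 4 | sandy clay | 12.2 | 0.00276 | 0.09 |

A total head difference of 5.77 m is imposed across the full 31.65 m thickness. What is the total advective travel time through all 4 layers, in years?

12.5

With flow normal to the layers, continuity requires the same specific discharge q through every layer.
Σ(b_i/K_i) = 7.58/1870 + 1.67/0.206 + 10.2/2.75 + 12.2/0.00276 = 4432 d.
q = Δh / Σ(b_i/K_i) = 5.77 / 4432 = 0.001302 m/day.
In each layer the seepage velocity is v_i = q/n_i, so the layer transit time is t_i = b_i·n_i / q:
  layer 1 (clean gravel): t_1 = 7.58 × 0.28 / 0.001302 = 1630 d
  layer 2 (silty sand): t_2 = 1.67 × 0.11 / 0.001302 = 141.1 d
  layer 3 (fine sand): t_3 = 10.2 × 0.25 / 0.001302 = 1959 d
  layer 4 (sandy clay): t_4 = 12.2 × 0.09 / 0.001302 = 843.4 d
Total t = Σ t_i = 4574 days = 12.52 years.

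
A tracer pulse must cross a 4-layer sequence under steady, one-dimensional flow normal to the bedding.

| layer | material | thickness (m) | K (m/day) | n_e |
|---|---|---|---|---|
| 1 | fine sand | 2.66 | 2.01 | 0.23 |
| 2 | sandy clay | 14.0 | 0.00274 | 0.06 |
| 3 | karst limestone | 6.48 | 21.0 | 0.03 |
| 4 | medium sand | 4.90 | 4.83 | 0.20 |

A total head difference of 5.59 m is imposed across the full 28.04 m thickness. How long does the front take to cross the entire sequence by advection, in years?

6.58

With flow normal to the layers, continuity requires the same specific discharge q through every layer.
Σ(b_i/K_i) = 2.66/2.01 + 14.0/0.00274 + 6.48/21.0 + 4.90/4.83 = 5112 d.
q = Δh / Σ(b_i/K_i) = 5.59 / 5112 = 0.001093 m/day.
In each layer the seepage velocity is v_i = q/n_i, so the layer transit time is t_i = b_i·n_i / q:
  layer 1 (fine sand): t_1 = 2.66 × 0.23 / 0.001093 = 559.5 d
  layer 2 (sandy clay): t_2 = 14.0 × 0.06 / 0.001093 = 768.2 d
  layer 3 (karst limestone): t_3 = 6.48 × 0.03 / 0.001093 = 177.8 d
  layer 4 (medium sand): t_4 = 4.90 × 0.20 / 0.001093 = 896.2 d
Total t = Σ t_i = 2402 days = 6.575 years.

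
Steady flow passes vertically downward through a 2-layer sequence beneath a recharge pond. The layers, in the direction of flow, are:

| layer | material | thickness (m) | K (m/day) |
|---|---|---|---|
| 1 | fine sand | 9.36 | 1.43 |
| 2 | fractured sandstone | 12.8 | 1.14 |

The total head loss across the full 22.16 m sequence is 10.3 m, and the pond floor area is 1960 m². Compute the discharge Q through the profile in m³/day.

1140

Flow is perpendicular to layering, so the layers act in series and the equivalent K is the thickness-weighted harmonic mean.
Total thickness L = 9.36 + 12.8 = 22.16 m.
Σ(b_i/K_i) = 9.36/1.43 + 12.8/1.14 = 17.77 d.
K_eq = L / Σ(b_i/K_i) = 22.16 / 17.77 = 1.247 m/day.
Q = K_eq · A · (Δh/L) = 1.247 × 1960 × (10.3/22.16) = 1136 m³/day.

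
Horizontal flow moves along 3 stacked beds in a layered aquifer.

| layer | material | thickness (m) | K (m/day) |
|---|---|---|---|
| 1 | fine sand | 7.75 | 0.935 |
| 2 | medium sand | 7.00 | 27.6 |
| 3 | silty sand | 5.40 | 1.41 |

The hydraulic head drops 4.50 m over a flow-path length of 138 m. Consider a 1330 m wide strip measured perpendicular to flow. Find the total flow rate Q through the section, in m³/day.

Flow is parallel to layering, so each bed carries its own Darcy discharge and the transmissivities add.
Σ(K_i·b_i) = 0.935×7.75 + 27.6×7.00 + 1.41×5.40 = 208.1 m²/day.
Hydraulic gradient i = Δh / L = 4.50 / 138 = 0.03261.
Q = Σ(K_i·b_i) · W · i = 208.1 × 1330 × 0.03261 = 9023 m³/day.

9020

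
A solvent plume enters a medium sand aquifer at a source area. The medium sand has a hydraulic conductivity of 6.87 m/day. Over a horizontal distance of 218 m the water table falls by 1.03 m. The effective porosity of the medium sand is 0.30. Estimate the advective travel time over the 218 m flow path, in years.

Hydraulic gradient i = Δh / L = 1.03 / 218 = 0.004725.
Darcy flux q = K · i = 6.870 × 0.004725 = 0.03246 m/day.
Seepage velocity v = q / n_e = 0.03246 / 0.30 = 0.1082 m/day.
Travel time t = L / v = 218 / 0.1082 = 2015 days = 5.516 years.

5.52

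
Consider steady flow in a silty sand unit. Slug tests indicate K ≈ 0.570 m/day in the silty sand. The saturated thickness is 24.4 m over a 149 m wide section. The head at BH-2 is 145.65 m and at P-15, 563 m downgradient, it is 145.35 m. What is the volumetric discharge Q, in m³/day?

Cross-sectional area A = 149 × 24.4 = 3636 m².
Hydraulic gradient i = (145.65 − 145.35) / 563 = 0.3 / 563 = 0.0005329.
Darcy's law: Q = K · A · i = 0.5700 × 3636 × 0.0005329 = 1.104 m³/day.

1.10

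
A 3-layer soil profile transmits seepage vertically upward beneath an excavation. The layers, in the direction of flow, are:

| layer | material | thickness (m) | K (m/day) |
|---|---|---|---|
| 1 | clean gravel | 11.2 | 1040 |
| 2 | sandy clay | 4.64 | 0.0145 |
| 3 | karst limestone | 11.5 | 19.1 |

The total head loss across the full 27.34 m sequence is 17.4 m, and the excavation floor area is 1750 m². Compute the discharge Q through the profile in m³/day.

95.0

Flow is perpendicular to layering, so the layers act in series and the equivalent K is the thickness-weighted harmonic mean.
Total thickness L = 11.2 + 4.64 + 11.5 = 27.34 m.
Σ(b_i/K_i) = 11.2/1040 + 4.64/0.0145 + 11.5/19.1 = 320.6 d.
K_eq = L / Σ(b_i/K_i) = 27.34 / 320.6 = 0.08527 m/day.
Q = K_eq · A · (Δh/L) = 0.08527 × 1750 × (17.4/27.34) = 94.97 m³/day.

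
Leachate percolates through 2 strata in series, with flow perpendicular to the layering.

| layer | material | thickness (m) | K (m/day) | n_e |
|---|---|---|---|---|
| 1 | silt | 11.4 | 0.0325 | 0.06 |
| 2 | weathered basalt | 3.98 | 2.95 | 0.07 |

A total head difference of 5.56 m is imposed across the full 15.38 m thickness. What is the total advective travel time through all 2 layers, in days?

61.0

With flow normal to the layers, continuity requires the same specific discharge q through every layer.
Σ(b_i/K_i) = 11.4/0.0325 + 3.98/2.95 = 352.1 d.
q = Δh / Σ(b_i/K_i) = 5.56 / 352.1 = 0.01579 m/day.
In each layer the seepage velocity is v_i = q/n_i, so the layer transit time is t_i = b_i·n_i / q:
  layer 1 (silt): t_1 = 11.4 × 0.06 / 0.01579 = 43.32 d
  layer 2 (weathered basalt): t_2 = 3.98 × 0.07 / 0.01579 = 17.64 d
Total t = Σ t_i = 60.96 days.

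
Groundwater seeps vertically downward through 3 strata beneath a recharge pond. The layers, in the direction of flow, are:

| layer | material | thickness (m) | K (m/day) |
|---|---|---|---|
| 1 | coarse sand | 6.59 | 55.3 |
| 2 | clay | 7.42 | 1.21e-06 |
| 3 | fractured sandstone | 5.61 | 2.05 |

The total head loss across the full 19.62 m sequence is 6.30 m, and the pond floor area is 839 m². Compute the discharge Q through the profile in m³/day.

0.000862

Flow is perpendicular to layering, so the layers act in series and the equivalent K is the thickness-weighted harmonic mean.
Total thickness L = 6.59 + 7.42 + 5.61 = 19.62 m.
Σ(b_i/K_i) = 6.59/55.3 + 7.42/1.21e-06 + 5.61/2.05 = 6.132e+06 d.
K_eq = L / Σ(b_i/K_i) = 19.62 / 6.132e+06 = 3.199e-06 m/day.
Q = K_eq · A · (Δh/L) = 3.199e-06 × 839 × (6.30/19.62) = 0.0008620 m³/day.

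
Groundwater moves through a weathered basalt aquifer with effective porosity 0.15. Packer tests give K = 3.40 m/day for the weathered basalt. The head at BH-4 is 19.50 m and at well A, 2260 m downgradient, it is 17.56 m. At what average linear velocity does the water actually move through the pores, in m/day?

Hydraulic gradient i = (19.50 − 17.56) / 2260 = 1.94 / 2260 = 0.0008584.
Darcy flux q = K · i = 3.400 × 0.0008584 = 0.002919 m/day.
Seepage velocity v = q / n_e = 0.002919 / 0.15 = 0.01946 m/day.

0.0195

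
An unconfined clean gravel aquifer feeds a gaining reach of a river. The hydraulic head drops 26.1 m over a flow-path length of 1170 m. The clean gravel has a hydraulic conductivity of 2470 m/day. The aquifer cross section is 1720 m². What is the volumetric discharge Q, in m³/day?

Hydraulic gradient i = Δh / L = 26.1 / 1170 = 0.02231.
Darcy's law: Q = K · A · i = 2470 × 1720 × 0.02231 = 94772 m³/day.

94800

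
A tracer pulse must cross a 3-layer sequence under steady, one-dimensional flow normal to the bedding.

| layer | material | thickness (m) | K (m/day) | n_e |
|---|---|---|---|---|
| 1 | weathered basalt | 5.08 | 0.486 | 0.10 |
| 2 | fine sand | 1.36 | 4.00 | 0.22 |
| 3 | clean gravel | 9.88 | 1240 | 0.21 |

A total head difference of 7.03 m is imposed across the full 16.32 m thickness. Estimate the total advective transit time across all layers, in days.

4.43

With flow normal to the layers, continuity requires the same specific discharge q through every layer.
Σ(b_i/K_i) = 5.08/0.486 + 1.36/4.00 + 9.88/1240 = 10.80 d.
q = Δh / Σ(b_i/K_i) = 7.03 / 10.80 = 0.6509 m/day.
In each layer the seepage velocity is v_i = q/n_i, so the layer transit time is t_i = b_i·n_i / q:
  layer 1 (weathered basalt): t_1 = 5.08 × 0.10 / 0.6509 = 0.7805 d
  layer 2 (fine sand): t_2 = 1.36 × 0.22 / 0.6509 = 0.4597 d
  layer 3 (clean gravel): t_3 = 9.88 × 0.21 / 0.6509 = 3.188 d
Total t = Σ t_i = 4.428 days.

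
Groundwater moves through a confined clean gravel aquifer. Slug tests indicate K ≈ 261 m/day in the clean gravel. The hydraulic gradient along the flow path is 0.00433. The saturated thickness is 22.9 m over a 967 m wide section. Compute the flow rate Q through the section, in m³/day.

25000

Cross-sectional area A = 967 × 22.9 = 22144 m².
Hydraulic gradient i = 0.00433.
Darcy's law: Q = K · A · i = 261.0 × 22144 × 0.004330 = 25026 m³/day.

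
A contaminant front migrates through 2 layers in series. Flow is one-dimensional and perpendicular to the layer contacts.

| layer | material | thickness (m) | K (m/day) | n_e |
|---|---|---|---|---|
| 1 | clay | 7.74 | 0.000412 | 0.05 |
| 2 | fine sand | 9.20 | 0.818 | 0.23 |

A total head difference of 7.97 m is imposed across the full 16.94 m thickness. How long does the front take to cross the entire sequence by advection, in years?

16.2

With flow normal to the layers, continuity requires the same specific discharge q through every layer.
Σ(b_i/K_i) = 7.74/0.000412 + 9.20/0.818 = 18798 d.
q = Δh / Σ(b_i/K_i) = 7.97 / 18798 = 0.0004240 m/day.
In each layer the seepage velocity is v_i = q/n_i, so the layer transit time is t_i = b_i·n_i / q:
  layer 1 (clay): t_1 = 7.74 × 0.05 / 0.0004240 = 912.8 d
  layer 2 (fine sand): t_2 = 9.20 × 0.23 / 0.0004240 = 4991 d
Total t = Σ t_i = 5903 days = 16.16 years.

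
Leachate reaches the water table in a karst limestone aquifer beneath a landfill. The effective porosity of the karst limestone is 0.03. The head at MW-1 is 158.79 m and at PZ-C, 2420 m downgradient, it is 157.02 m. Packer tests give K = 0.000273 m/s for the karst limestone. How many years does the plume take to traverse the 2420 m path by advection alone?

Convert K: 0.000273 m/s × 86400 = 23.59 m/day.
Hydraulic gradient i = (158.79 − 157.02) / 2420 = 1.77 / 2420 = 0.0007314.
Darcy flux q = K · i = 23.59 × 0.0007314 = 0.01725 m/day.
Seepage velocity v = q / n_e = 0.01725 / 0.03 = 0.5751 m/day.
Travel time t = L / v = 2420 / 0.5751 = 4208 days = 11.52 years.

11.5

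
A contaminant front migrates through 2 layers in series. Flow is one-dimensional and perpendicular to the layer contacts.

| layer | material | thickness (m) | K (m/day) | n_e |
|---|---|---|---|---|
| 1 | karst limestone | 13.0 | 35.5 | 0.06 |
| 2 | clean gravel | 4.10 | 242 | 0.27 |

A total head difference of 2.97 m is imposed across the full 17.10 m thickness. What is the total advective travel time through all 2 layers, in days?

With flow normal to the layers, continuity requires the same specific discharge q through every layer.
Σ(b_i/K_i) = 13.0/35.5 + 4.10/242 = 0.3831 d.
q = Δh / Σ(b_i/K_i) = 2.97 / 0.3831 = 7.752 m/day.
In each layer the seepage velocity is v_i = q/n_i, so the layer transit time is t_i = b_i·n_i / q:
  layer 1 (karst limestone): t_1 = 13.0 × 0.06 / 7.752 = 0.1006 d
  layer 2 (clean gravel): t_2 = 4.10 × 0.27 / 7.752 = 0.1428 d
Total t = Σ t_i = 0.2434 days.

0.243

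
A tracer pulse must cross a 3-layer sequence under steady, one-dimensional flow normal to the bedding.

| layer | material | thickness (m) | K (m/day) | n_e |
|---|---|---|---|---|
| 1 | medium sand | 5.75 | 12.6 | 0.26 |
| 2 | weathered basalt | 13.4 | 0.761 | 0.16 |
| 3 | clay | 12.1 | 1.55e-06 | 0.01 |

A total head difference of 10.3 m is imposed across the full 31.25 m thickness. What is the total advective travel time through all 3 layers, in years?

7800

With flow normal to the layers, continuity requires the same specific discharge q through every layer.
Σ(b_i/K_i) = 5.75/12.6 + 13.4/0.761 + 12.1/1.55e-06 = 7.806e+06 d.
q = Δh / Σ(b_i/K_i) = 10.3 / 7.806e+06 = 1.319e-06 m/day.
In each layer the seepage velocity is v_i = q/n_i, so the layer transit time is t_i = b_i·n_i / q:
  layer 1 (medium sand): t_1 = 5.75 × 0.26 / 1.319e-06 = 1.133e+06 d
  layer 2 (weathered basalt): t_2 = 13.4 × 0.16 / 1.319e-06 = 1.625e+06 d
  layer 3 (clay): t_3 = 12.1 × 0.01 / 1.319e-06 = 91707 d
Total t = Σ t_i = 2.850e+06 days = 7802 years.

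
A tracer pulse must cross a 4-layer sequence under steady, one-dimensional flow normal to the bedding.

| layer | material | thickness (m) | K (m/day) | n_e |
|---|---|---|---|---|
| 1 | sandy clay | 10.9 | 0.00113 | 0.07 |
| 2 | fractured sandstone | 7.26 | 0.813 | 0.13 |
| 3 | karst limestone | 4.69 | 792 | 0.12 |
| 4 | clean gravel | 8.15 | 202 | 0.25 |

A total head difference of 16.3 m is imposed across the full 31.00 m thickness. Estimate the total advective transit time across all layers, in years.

6.98

With flow normal to the layers, continuity requires the same specific discharge q through every layer.
Σ(b_i/K_i) = 10.9/0.00113 + 7.26/0.813 + 4.69/792 + 8.15/202 = 9655 d.
q = Δh / Σ(b_i/K_i) = 16.3 / 9655 = 0.001688 m/day.
In each layer the seepage velocity is v_i = q/n_i, so the layer transit time is t_i = b_i·n_i / q:
  layer 1 (sandy clay): t_1 = 10.9 × 0.07 / 0.001688 = 451.9 d
  layer 2 (fractured sandstone): t_2 = 7.26 × 0.13 / 0.001688 = 559.0 d
  layer 3 (karst limestone): t_3 = 4.69 × 0.12 / 0.001688 = 333.4 d
  layer 4 (clean gravel): t_4 = 8.15 × 0.25 / 0.001688 = 1207 d
Total t = Σ t_i = 2551 days = 6.985 years.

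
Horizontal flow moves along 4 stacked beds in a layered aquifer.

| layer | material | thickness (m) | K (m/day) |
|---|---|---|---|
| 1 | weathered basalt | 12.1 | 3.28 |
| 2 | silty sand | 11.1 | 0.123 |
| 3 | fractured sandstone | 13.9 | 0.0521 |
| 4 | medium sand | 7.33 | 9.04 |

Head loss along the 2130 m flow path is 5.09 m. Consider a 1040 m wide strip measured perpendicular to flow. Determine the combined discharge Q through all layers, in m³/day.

269

Flow is parallel to layering, so each bed carries its own Darcy discharge and the transmissivities add.
Σ(K_i·b_i) = 3.28×12.1 + 0.123×11.1 + 0.0521×13.9 + 9.04×7.33 = 108.0 m²/day.
Hydraulic gradient i = Δh / L = 5.09 / 2130 = 0.002390.
Q = Σ(K_i·b_i) · W · i = 108.0 × 1040 × 0.002390 = 268.5 m³/day.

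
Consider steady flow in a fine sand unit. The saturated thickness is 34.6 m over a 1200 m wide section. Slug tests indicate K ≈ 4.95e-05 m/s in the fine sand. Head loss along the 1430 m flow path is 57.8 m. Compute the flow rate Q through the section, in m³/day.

7180

Convert K: 4.95e-05 m/s × 86400 = 4.277 m/day.
Cross-sectional area A = 1200 × 34.6 = 41520 m².
Hydraulic gradient i = Δh / L = 57.8 / 1430 = 0.04042.
Darcy's law: Q = K · A · i = 4.277 × 41520 × 0.04042 = 7177 m³/day.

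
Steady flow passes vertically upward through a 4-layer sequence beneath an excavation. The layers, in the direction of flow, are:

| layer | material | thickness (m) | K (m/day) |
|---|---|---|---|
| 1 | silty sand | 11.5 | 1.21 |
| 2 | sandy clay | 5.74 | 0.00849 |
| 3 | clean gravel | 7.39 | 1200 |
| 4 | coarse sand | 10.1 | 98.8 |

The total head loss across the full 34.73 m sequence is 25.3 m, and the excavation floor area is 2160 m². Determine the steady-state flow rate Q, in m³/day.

Flow is perpendicular to layering, so the layers act in series and the equivalent K is the thickness-weighted harmonic mean.
Total thickness L = 11.5 + 5.74 + 7.39 + 10.1 = 34.73 m.
Σ(b_i/K_i) = 11.5/1.21 + 5.74/0.00849 + 7.39/1200 + 10.1/98.8 = 685.7 d.
K_eq = L / Σ(b_i/K_i) = 34.73 / 685.7 = 0.05065 m/day.
Q = K_eq · A · (Δh/L) = 0.05065 × 2160 × (25.3/34.73) = 79.70 m³/day.

79.7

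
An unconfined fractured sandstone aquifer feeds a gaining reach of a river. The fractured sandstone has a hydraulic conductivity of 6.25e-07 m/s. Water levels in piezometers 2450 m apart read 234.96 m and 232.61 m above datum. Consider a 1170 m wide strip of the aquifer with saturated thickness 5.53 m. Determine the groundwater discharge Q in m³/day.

0.335

Convert K: 6.25e-07 m/s × 86400 = 0.05400 m/day.
Cross-sectional area A = 1170 × 5.53 = 6470 m².
Hydraulic gradient i = (234.96 − 232.61) / 2450 = 2.35 / 2450 = 0.0009592.
Darcy's law: Q = K · A · i = 0.05400 × 6470 × 0.0009592 = 0.3351 m³/day.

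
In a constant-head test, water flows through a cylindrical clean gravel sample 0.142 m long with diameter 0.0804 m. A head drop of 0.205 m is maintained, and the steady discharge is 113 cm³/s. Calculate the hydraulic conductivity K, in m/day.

Cross-sectional area A = π·(d/2)² = π × (0.0804/2)² = 0.005077 m².
Convert discharge: 113 cm³/s = 0.0001130 m³/s.
Darcy's law rearranged: K = Q·L / (A·Δh) = 0.0001130 × 0.142 / (0.005077 × 0.205) = 0.01542 m/s = 1332 m/day.

1330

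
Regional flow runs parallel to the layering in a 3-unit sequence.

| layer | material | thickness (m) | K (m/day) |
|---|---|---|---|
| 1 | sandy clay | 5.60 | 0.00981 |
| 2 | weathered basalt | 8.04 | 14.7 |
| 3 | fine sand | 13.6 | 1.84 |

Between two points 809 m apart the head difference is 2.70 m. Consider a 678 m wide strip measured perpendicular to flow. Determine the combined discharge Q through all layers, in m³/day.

324

Flow is parallel to layering, so each bed carries its own Darcy discharge and the transmissivities add.
Σ(K_i·b_i) = 0.00981×5.60 + 14.7×8.04 + 1.84×13.6 = 143.3 m²/day.
Hydraulic gradient i = Δh / L = 2.70 / 809 = 0.003337.
Q = Σ(K_i·b_i) · W · i = 143.3 × 678 × 0.003337 = 324.2 m³/day.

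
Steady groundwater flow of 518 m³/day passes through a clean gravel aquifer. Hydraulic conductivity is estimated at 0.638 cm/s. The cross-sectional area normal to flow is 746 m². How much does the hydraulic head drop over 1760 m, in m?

Convert K: 0.638 cm/s × 864 = 551.2 m/day.
From Q = K·A·i, i = Q / (K·A) = 518 / (551.2 × 746.0) = 0.001260.
Head loss Δh = i · L = 0.001260 × 1760 = 2.217 m.

2.22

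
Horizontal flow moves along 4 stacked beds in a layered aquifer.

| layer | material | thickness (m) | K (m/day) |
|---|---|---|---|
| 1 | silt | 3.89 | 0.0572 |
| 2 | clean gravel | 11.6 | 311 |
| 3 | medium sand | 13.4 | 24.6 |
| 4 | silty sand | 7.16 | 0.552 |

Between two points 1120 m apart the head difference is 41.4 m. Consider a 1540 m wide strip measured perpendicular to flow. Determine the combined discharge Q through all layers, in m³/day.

224000

Flow is parallel to layering, so each bed carries its own Darcy discharge and the transmissivities add.
Σ(K_i·b_i) = 0.0572×3.89 + 311×11.6 + 24.6×13.4 + 0.552×7.16 = 3941 m²/day.
Hydraulic gradient i = Δh / L = 41.4 / 1120 = 0.03696.
Q = Σ(K_i·b_i) · W · i = 3941 × 1540 × 0.03696 = 2.244e+05 m³/day.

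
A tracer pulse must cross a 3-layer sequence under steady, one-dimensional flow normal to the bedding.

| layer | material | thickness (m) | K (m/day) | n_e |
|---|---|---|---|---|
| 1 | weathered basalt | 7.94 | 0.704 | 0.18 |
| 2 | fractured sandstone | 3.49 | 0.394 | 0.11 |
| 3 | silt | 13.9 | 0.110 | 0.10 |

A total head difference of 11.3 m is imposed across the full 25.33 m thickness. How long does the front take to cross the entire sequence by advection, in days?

41.5

With flow normal to the layers, continuity requires the same specific discharge q through every layer.
Σ(b_i/K_i) = 7.94/0.704 + 3.49/0.394 + 13.9/0.110 = 146.5 d.
q = Δh / Σ(b_i/K_i) = 11.3 / 146.5 = 0.07713 m/day.
In each layer the seepage velocity is v_i = q/n_i, so the layer transit time is t_i = b_i·n_i / q:
  layer 1 (weathered basalt): t_1 = 7.94 × 0.18 / 0.07713 = 18.53 d
  layer 2 (fractured sandstone): t_2 = 3.49 × 0.11 / 0.07713 = 4.977 d
  layer 3 (silt): t_3 = 13.9 × 0.10 / 0.07713 = 18.02 d
Total t = Σ t_i = 41.53 days.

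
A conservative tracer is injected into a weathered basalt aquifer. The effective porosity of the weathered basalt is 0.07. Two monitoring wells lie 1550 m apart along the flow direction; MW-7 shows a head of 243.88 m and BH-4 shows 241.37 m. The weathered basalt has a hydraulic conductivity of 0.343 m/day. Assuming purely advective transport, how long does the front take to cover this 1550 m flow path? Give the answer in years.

Hydraulic gradient i = (243.88 − 241.37) / 1550 = 2.51 / 1550 = 0.001619.
Darcy flux q = K · i = 0.3430 × 0.001619 = 0.0005554 m/day.
Seepage velocity v = q / n_e = 0.0005554 / 0.07 = 0.007935 m/day.
Travel time t = L / v = 1550 / 0.007935 = 1.953e+05 days = 534.8 years.

535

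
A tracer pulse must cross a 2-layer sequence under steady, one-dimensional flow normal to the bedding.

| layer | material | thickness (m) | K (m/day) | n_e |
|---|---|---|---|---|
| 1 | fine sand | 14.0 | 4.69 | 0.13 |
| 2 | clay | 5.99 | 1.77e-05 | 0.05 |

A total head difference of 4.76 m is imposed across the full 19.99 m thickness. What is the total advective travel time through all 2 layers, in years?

With flow normal to the layers, continuity requires the same specific discharge q through every layer.
Σ(b_i/K_i) = 14.0/4.69 + 5.99/1.77e-05 = 3.384e+05 d.
q = Δh / Σ(b_i/K_i) = 4.76 / 3.384e+05 = 1.407e-05 m/day.
In each layer the seepage velocity is v_i = q/n_i, so the layer transit time is t_i = b_i·n_i / q:
  layer 1 (fine sand): t_1 = 14.0 × 0.13 / 1.407e-05 = 1.294e+05 d
  layer 2 (clay): t_2 = 5.99 × 0.05 / 1.407e-05 = 21294 d
Total t = Σ t_i = 1.507e+05 days = 412.6 years.

413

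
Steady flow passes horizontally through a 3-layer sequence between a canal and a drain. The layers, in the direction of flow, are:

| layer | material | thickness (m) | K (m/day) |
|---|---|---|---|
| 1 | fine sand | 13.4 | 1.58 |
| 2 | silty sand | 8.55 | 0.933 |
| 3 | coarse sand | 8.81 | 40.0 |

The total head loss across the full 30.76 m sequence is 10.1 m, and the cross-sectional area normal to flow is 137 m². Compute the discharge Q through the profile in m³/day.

Flow is perpendicular to layering, so the layers act in series and the equivalent K is the thickness-weighted harmonic mean.
Total thickness L = 13.4 + 8.55 + 8.81 = 30.76 m.
Σ(b_i/K_i) = 13.4/1.58 + 8.55/0.933 + 8.81/40.0 = 17.87 d.
K_eq = L / Σ(b_i/K_i) = 30.76 / 17.87 = 1.722 m/day.
Q = K_eq · A · (Δh/L) = 1.722 × 137 × (10.1/30.76) = 77.45 m³/day.

77.5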